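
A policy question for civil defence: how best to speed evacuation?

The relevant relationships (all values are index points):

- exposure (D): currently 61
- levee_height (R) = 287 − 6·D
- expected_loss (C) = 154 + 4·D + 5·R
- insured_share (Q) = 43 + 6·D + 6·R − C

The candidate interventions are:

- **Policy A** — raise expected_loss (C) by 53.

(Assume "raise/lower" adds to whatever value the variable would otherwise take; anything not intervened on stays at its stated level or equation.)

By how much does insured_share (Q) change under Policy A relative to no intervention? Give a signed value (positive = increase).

-53

Baseline:
  D = 61
  R = 287 − 6·61 = -79
  C = 154 + 4·61 + 5·(-79) = 3
  Q = 43 + 6·61 + 6·(-79) − 3 = -68
Policy A (C + 53):
  D = 61
  R = 287 − 6·61 = -79
  C = 154 + 4·61 + 5·(-79) (+53 from intervention) = 56
  Q = 43 + 6·61 + 6·(-79) − 56 = -121
Change in Q: -121 − (-68) = -53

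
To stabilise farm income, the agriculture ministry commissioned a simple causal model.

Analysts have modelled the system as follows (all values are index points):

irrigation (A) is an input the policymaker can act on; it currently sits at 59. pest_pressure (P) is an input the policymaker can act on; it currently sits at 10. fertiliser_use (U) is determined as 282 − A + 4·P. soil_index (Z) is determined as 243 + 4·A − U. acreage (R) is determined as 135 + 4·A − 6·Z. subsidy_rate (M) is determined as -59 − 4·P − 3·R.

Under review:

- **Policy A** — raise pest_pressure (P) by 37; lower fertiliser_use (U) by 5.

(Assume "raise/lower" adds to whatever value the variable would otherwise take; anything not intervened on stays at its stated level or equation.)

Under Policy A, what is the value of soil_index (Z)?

Policy A (P + 37, U − 5):
  A = 59
  P = 10 + 37 = 47
  U = 282 − 59 + 4·47 (−5 from intervention) = 406
  Z = 243 + 4·59 − 406 = 73

73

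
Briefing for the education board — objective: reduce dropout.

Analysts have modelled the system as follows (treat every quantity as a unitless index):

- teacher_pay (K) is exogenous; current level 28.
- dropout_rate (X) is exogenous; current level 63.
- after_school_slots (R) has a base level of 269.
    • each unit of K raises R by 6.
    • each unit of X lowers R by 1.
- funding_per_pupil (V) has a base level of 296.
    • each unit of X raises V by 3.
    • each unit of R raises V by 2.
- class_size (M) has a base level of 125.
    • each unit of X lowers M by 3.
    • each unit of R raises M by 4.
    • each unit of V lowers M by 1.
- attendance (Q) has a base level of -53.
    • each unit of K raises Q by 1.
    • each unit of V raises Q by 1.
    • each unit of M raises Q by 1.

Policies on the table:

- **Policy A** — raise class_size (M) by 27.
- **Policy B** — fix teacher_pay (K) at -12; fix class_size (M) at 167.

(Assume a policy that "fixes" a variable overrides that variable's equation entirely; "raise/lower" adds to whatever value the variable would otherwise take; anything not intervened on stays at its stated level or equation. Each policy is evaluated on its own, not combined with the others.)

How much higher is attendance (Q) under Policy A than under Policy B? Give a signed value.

579

Policy A (M + 27):
  K = 28
  X = 63
  R = 269 + 6·28 − 63 = 374
  V = 296 + 3·63 + 2·374 = 1233
  M = 125 − 3·63 + 4·374 − 1233 (+27 from intervention) = 226
  Q = -53 + 28 + 1233 + 226 = 1434
Policy B (K := -12, M := 167):
  K = -12
  X = 63
  R = 269 + 6·(-12) − 63 = 134
  V = 296 + 3·63 + 2·134 = 753
  M = 167
  Q = -53 + (-12) + 753 + 167 = 855
Q: 1434 − 855 = 579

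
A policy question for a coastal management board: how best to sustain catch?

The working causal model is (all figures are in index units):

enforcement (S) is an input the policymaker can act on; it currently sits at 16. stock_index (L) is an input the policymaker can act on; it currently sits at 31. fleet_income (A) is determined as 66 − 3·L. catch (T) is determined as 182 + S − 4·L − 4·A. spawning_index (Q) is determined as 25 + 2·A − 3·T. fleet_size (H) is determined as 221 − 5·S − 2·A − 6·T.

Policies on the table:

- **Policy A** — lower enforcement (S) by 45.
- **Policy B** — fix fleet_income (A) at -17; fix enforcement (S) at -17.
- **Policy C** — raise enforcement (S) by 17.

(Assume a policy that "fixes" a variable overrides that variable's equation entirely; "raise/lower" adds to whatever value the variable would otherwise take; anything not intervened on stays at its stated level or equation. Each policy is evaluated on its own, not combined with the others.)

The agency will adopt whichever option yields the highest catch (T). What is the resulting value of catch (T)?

199

Policy A (S − 45):
  S = 16 − 45 = -29
  L = 31
  A = 66 − 3·31 = -27
  T = 182 + (-29) − 4·31 − 4·(-27) = 137
Policy B (A := -17, S := -17):
  S = -17
  L = 31
  A = -17
  T = 182 + (-17) − 4·31 − 4·(-17) = 109
Policy C (S + 17):
  S = 16 + 17 = 33
  L = 31
  A = 66 − 3·31 = -27
  T = 182 + 33 − 4·31 − 4·(-27) = 199
Comparing — Policy A: T=137, Policy B: T=109, Policy C: T=199. Highest is 199 (Policy C).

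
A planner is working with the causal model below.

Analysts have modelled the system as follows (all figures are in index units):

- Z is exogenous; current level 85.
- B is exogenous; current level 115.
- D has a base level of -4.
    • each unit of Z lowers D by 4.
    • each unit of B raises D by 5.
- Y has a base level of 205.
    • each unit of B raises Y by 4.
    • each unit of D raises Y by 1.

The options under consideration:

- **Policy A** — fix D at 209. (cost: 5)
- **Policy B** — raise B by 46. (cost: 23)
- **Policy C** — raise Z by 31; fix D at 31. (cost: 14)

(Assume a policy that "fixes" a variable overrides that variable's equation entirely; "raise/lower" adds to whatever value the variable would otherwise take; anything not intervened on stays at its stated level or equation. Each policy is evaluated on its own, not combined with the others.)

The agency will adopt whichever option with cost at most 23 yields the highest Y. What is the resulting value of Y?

1310

Policy A (D := 209):
  Z = 85
  B = 115
  D = 209
  Y = 205 + 4·115 + 209 = 874
Policy B (B + 46):
  Z = 85
  B = 115 + 46 = 161
  D = -4 − 4·85 + 5·161 = 461
  Y = 205 + 4·161 + 461 = 1310
Policy C (Z + 31, D := 31):
  Z = 85 + 31 = 116
  B = 115
  D = 31
  Y = 205 + 4·115 + 31 = 696
Comparing — Policy A: Y=874, Policy B: Y=1310, Policy C: Y=696. Highest is 1310 (Policy B).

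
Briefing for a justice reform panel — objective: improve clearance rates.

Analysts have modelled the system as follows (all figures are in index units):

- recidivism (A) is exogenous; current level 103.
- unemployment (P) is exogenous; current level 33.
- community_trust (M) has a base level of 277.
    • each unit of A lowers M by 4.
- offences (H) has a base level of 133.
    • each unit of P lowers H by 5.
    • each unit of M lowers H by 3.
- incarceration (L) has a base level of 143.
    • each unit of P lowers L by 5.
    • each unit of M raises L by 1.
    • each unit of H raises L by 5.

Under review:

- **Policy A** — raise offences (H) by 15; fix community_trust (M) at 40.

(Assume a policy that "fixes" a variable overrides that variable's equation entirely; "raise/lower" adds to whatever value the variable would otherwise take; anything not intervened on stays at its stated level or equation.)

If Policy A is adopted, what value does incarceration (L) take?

-667

Policy A (H + 15, M := 40):
  A = 103
  P = 33
  M = 40
  H = 133 − 5·33 − 3·40 (+15 from intervention) = -137
  L = 143 − 5·33 + 40 + 5·(-137) = -667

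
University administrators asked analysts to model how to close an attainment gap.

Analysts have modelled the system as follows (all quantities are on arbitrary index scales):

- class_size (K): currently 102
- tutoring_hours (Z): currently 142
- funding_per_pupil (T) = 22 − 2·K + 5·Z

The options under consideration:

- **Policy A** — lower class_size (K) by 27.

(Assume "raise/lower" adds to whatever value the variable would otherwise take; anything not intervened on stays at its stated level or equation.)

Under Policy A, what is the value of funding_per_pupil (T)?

582

Policy A (K − 27):
  K = 102 − 27 = 75
  Z = 142
  T = 22 − 2·75 + 5·142 = 582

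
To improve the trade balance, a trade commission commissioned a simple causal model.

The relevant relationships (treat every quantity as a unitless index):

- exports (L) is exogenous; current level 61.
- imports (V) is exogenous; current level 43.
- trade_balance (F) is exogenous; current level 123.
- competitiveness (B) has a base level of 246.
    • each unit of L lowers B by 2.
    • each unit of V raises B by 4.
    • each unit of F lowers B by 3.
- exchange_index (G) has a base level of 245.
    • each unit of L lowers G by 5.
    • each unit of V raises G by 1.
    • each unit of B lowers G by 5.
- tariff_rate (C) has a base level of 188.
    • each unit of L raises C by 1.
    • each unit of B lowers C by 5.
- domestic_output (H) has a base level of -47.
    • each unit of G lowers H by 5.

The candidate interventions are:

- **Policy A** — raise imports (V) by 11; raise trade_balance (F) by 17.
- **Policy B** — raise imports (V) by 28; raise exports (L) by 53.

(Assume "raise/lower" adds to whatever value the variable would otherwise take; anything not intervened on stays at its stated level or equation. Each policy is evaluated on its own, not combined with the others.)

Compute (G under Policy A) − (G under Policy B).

Policy A (V + 11, F + 17):
  L = 61
  V = 43 + 11 = 54
  F = 123 + 17 = 140
  B = 246 − 2·61 + 4·54 − 3·140 = -80
  G = 245 − 5·61 + 54 − 5·(-80) = 394
Policy B (V + 28, L + 53):
  L = 61 + 53 = 114
  V = 43 + 28 = 71
  F = 123
  B = 246 − 2·114 + 4·71 − 3·123 = -67
  G = 245 − 5·114 + 71 − 5·(-67) = 81
G: 394 − 81 = 313

313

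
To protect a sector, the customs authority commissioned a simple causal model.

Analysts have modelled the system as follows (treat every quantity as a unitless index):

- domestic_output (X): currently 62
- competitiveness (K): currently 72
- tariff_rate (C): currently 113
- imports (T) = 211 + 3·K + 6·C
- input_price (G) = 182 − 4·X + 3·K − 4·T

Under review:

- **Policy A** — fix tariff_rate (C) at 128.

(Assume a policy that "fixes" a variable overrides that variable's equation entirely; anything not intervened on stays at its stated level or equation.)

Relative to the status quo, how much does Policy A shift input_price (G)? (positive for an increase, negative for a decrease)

Baseline:
  X = 62
  K = 72
  C = 113
  T = 211 + 3·72 + 6·113 = 1105
  G = 182 − 4·62 + 3·72 − 4·1105 = -4270
Policy A (C := 128):
  X = 62
  K = 72
  C = 128
  T = 211 + 3·72 + 6·128 = 1195
  G = 182 − 4·62 + 3·72 − 4·1195 = -4630
Change in G: -4630 − (-4270) = -360

-360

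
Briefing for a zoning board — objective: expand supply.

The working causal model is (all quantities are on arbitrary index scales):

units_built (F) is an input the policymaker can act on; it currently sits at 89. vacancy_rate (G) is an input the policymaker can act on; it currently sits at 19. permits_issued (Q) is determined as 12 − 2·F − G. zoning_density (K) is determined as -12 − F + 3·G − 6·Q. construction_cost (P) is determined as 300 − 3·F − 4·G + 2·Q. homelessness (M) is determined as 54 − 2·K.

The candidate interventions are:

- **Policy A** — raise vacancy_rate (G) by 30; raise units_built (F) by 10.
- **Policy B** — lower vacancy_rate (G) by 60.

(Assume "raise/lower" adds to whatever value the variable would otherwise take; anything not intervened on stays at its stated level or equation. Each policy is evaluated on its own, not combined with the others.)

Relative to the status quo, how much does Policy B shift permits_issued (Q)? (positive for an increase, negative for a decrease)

60

Baseline:
  F = 89
  G = 19
  Q = 12 − 2·89 − 19 = -185
Policy B (G − 60):
  F = 89
  G = 19 − 60 = -41
  Q = 12 − 2·89 − (-41) = -125
Change in Q: -125 − (-185) = 60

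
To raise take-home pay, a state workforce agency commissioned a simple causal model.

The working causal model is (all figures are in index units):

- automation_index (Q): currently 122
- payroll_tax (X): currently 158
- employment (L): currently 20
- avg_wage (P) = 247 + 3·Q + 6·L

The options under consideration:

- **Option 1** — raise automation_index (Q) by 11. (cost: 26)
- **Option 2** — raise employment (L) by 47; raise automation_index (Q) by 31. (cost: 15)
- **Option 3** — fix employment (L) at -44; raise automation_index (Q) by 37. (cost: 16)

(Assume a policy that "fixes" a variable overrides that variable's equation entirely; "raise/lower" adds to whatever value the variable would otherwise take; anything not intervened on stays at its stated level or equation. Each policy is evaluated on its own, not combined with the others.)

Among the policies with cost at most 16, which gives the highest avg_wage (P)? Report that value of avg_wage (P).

Option 2 (L + 47, Q + 31):
  Q = 122 + 31 = 153
  L = 20 + 47 = 67
  P = 247 + 3·153 + 6·67 = 1108
Option 3 (L := -44, Q + 37):
  Q = 122 + 37 = 159
  L = -44
  P = 247 + 3·159 + 6·(-44) = 460
Comparing — Option 2: P=1108, Option 3: P=460. Highest is 1108 (Option 2).

1108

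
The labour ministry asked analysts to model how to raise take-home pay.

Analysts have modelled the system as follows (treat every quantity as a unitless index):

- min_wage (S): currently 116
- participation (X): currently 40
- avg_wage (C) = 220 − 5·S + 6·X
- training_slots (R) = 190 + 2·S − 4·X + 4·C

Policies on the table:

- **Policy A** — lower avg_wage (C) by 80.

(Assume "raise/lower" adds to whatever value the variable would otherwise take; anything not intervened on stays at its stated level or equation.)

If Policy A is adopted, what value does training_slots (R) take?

-538

Policy A (C − 80):
  S = 116
  X = 40
  C = 220 − 5·116 + 6·40 (−80 from intervention) = -200
  R = 190 + 2·116 − 4·40 + 4·(-200) = -538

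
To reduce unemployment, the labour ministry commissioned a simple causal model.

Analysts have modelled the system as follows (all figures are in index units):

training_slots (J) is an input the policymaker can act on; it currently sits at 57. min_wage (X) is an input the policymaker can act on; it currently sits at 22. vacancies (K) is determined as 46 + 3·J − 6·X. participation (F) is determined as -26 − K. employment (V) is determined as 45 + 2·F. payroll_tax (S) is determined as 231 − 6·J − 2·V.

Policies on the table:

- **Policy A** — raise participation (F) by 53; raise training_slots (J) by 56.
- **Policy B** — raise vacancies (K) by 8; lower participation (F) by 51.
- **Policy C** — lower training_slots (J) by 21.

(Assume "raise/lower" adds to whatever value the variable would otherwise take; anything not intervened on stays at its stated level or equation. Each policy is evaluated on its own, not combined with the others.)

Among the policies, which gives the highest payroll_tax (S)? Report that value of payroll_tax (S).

479

Policy A (F + 53, J + 56):
  J = 57 + 56 = 113
  X = 22
  K = 46 + 3·113 − 6·22 = 253
  F = -26 − 253 (+53 from intervention) = -226
  V = 45 + 2·(-226) = -407
  S = 231 − 6·113 − 2·(-407) = 367
Policy B (K + 8, F − 51):
  J = 57
  X = 22
  K = 46 + 3·57 − 6·22 (+8 from intervention) = 93
  F = -26 − 93 (−51 from intervention) = -170
  V = 45 + 2·(-170) = -295
  S = 231 − 6·57 − 2·(-295) = 479
Policy C (J − 21):
  J = 57 − 21 = 36
  X = 22
  K = 46 + 3·36 − 6·22 = 22
  F = -26 − 22 = -48
  V = 45 + 2·(-48) = -51
  S = 231 − 6·36 − 2·(-51) = 117
Comparing — Policy A: S=367, Policy B: S=479, Policy C: S=117. Highest is 479 (Policy B).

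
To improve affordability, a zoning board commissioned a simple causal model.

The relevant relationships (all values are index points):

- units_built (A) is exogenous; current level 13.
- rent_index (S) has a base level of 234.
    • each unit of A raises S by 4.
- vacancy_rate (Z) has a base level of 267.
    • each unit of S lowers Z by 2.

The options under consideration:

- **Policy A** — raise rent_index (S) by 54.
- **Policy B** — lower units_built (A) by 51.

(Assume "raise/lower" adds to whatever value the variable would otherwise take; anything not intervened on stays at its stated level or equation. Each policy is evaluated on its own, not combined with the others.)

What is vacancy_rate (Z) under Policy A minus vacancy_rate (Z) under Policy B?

Policy A (S + 54):
  A = 13
  S = 234 + 4·13 (+54 from intervention) = 340
  Z = 267 − 2·340 = -413
Policy B (A − 51):
  A = 13 − 51 = -38
  S = 234 + 4·(-38) = 82
  Z = 267 − 2·82 = 103
Z: -413 − 103 = -516

-516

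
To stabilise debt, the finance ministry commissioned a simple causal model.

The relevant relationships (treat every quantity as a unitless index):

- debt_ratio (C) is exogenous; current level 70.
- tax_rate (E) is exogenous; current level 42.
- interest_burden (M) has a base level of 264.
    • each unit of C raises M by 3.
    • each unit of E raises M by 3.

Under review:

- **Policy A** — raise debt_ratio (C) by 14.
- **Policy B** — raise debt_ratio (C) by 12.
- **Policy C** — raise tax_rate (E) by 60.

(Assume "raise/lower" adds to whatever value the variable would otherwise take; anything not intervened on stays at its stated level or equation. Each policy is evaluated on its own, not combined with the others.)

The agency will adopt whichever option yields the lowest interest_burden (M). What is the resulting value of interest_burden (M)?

Policy A (C + 14):
  C = 70 + 14 = 84
  E = 42
  M = 264 + 3·84 + 3·42 = 642
Policy B (C + 12):
  C = 70 + 12 = 82
  E = 42
  M = 264 + 3·82 + 3·42 = 636
Policy C (E + 60):
  C = 70
  E = 42 + 60 = 102
  M = 264 + 3·70 + 3·102 = 780
Comparing — Policy A: M=642, Policy B: M=636, Policy C: M=780. Lowest is 636 (Policy B).

636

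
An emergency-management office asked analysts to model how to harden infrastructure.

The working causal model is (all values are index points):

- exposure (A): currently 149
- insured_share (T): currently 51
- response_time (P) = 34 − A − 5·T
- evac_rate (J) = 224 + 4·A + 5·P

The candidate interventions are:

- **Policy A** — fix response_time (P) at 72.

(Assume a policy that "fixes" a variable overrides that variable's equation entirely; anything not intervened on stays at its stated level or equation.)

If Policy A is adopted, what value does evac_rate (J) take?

1180

Policy A (P := 72):
  A = 149
  T = 51
  P = 72
  J = 224 + 4·149 + 5·72 = 1180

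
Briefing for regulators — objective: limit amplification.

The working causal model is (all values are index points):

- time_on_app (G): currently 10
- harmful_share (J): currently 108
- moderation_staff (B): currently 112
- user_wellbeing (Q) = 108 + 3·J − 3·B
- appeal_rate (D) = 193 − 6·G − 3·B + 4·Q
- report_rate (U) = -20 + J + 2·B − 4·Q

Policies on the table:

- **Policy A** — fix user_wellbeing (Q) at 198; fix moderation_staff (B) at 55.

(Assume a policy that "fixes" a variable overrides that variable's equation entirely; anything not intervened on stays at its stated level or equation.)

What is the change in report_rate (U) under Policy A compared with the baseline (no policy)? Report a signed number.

Baseline:
  J = 108
  B = 112
  Q = 108 + 3·108 − 3·112 = 96
  U = -20 + 108 + 2·112 − 4·96 = -72
Policy A (Q := 198, B := 55):
  J = 108
  B = 55
  Q = 198
  U = -20 + 108 + 2·55 − 4·198 = -594
Change in U: -594 − (-72) = -522

-522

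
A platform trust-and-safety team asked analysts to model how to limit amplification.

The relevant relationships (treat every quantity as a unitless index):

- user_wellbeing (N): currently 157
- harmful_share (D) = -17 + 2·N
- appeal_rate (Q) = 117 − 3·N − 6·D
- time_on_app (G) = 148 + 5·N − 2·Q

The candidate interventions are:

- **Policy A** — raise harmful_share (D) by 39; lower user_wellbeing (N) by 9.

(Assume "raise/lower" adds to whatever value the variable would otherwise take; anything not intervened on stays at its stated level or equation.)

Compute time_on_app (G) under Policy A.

Policy A (D + 39, N − 9):
  N = 157 − 9 = 148
  D = -17 + 2·148 (+39 from intervention) = 318
  Q = 117 − 3·148 − 6·318 = -2235
  G = 148 + 5·148 − 2·(-2235) = 5358

5358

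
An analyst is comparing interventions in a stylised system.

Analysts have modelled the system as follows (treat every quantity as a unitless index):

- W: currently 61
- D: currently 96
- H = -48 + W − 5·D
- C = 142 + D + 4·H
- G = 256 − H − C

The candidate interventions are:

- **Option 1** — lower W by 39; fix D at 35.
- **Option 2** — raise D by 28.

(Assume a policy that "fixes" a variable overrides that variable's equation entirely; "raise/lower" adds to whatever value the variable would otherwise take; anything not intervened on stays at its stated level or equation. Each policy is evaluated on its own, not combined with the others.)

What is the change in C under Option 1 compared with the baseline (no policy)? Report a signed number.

Baseline:
  W = 61
  D = 96
  H = -48 + 61 − 5·96 = -467
  C = 142 + 96 + 4·(-467) = -1630
Option 1 (W − 39, D := 35):
  W = 61 − 39 = 22
  D = 35
  H = -48 + 22 − 5·35 = -201
  C = 142 + 35 + 4·(-201) = -627
Change in C: -627 − (-1630) = 1003

1003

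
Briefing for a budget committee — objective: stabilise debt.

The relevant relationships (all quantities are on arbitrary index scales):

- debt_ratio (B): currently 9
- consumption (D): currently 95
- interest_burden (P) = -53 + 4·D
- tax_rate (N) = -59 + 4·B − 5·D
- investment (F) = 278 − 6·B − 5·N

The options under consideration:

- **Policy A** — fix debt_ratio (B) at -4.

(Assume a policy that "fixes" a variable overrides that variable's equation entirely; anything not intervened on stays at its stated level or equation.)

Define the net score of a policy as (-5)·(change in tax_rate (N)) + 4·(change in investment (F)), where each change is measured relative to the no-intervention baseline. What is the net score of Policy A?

1612

Baseline:
  B = 9
  D = 95
  N = -59 + 4·9 − 5·95 = -498
  F = 278 − 6·9 − 5·(-498) = 2714
Policy A (B := -4):
  B = -4
  D = 95
  N = -59 + 4·(-4) − 5·95 = -550
  F = 278 − 6·(-4) − 5·(-550) = 3052
ΔN = -550 − (-498) = -52; ΔF = 3052 − 2714 = 338
Score = (-5)·(-52) + 4·338 = 1612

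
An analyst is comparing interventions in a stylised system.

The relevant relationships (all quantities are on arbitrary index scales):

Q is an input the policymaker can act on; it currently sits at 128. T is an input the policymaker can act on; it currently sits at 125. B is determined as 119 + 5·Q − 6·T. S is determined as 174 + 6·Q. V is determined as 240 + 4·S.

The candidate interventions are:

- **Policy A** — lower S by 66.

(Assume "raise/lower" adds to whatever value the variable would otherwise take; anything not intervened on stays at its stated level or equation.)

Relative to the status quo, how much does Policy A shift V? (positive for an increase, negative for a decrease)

Baseline:
  Q = 128
  S = 174 + 6·128 = 942
  V = 240 + 4·942 = 4008
Policy A (S − 66):
  Q = 128
  S = 174 + 6·128 (−66 from intervention) = 876
  V = 240 + 4·876 = 3744
Change in V: 3744 − 4008 = -264

-264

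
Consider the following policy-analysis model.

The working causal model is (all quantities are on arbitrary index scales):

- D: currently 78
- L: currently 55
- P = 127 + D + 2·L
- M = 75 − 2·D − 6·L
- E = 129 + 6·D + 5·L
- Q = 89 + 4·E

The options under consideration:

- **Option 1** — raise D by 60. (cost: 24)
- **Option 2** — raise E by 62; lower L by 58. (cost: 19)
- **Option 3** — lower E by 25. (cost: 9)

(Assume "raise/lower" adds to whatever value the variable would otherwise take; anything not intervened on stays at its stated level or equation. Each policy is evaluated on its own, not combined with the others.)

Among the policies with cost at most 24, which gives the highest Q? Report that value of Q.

5017

Option 1 (D + 60):
  D = 78 + 60 = 138
  L = 55
  E = 129 + 6·138 + 5·55 = 1232
  Q = 89 + 4·1232 = 5017
Option 2 (E + 62, L − 58):
  D = 78
  L = 55 − 58 = -3
  E = 129 + 6·78 + 5·(-3) (+62 from intervention) = 644
  Q = 89 + 4·644 = 2665
Option 3 (E − 25):
  D = 78
  L = 55
  E = 129 + 6·78 + 5·55 (−25 from intervention) = 847
  Q = 89 + 4·847 = 3477
Comparing — Option 1: Q=5017, Option 2: Q=2665, Option 3: Q=3477. Highest is 5017 (Option 1).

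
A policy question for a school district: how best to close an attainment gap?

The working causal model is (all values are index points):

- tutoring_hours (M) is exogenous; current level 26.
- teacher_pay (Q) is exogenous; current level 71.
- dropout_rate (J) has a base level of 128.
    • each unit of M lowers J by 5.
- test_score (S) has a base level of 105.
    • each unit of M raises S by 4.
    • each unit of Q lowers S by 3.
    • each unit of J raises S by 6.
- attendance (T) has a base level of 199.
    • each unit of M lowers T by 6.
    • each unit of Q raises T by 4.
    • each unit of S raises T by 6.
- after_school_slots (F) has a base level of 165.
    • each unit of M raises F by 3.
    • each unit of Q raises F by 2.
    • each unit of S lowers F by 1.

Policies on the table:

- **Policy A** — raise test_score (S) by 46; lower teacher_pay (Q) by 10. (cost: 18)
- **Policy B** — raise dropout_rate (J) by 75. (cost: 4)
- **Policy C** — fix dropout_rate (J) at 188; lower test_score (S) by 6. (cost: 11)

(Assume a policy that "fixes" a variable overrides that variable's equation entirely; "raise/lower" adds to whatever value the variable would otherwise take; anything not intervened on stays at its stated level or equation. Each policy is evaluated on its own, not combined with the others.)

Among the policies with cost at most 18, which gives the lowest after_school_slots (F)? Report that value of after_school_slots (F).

Policy A (S + 46, Q − 10):
  M = 26
  Q = 71 − 10 = 61
  J = 128 − 5·26 = -2
  S = 105 + 4·26 − 3·61 + 6·(-2) (+46 from intervention) = 60
  F = 165 + 3·26 + 2·61 − 60 = 305
Policy B (J + 75):
  M = 26
  Q = 71
  J = 128 − 5·26 (+75 from intervention) = 73
  S = 105 + 4·26 − 3·71 + 6·73 = 434
  F = 165 + 3·26 + 2·71 − 434 = -49
Policy C (J := 188, S − 6):
  M = 26
  Q = 71
  J = 188
  S = 105 + 4·26 − 3·71 + 6·188 (−6 from intervention) = 1118
  F = 165 + 3·26 + 2·71 − 1118 = -733
Comparing — Policy A: F=305, Policy B: F=-49, Policy C: F=-733. Lowest is -733 (Policy C).

-733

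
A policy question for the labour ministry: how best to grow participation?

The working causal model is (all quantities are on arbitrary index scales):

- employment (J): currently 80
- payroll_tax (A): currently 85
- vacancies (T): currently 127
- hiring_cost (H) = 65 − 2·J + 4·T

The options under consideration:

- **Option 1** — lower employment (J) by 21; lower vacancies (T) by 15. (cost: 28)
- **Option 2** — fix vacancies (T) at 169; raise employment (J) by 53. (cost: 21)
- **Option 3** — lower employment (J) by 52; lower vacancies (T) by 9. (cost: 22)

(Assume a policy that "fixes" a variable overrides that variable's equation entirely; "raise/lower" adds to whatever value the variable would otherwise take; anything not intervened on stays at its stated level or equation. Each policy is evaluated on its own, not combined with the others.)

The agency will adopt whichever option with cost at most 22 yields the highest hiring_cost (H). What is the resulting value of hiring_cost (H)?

Option 2 (T := 169, J + 53):
  J = 80 + 53 = 133
  T = 169
  H = 65 − 2·133 + 4·169 = 475
Option 3 (J − 52, T − 9):
  J = 80 − 52 = 28
  T = 127 − 9 = 118
  H = 65 − 2·28 + 4·118 = 481
Comparing — Option 2: H=475, Option 3: H=481. Highest is 481 (Option 3).

481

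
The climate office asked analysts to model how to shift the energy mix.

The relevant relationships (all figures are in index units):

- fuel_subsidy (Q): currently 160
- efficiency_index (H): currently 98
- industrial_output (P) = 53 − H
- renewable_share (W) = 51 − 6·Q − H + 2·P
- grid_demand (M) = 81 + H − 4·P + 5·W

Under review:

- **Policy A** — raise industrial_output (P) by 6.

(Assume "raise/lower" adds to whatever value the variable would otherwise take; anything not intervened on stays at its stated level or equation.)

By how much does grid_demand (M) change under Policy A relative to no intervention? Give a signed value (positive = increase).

36

Baseline:
  Q = 160
  H = 98
  P = 53 − 98 = -45
  W = 51 − 6·160 − 98 + 2·(-45) = -1097
  M = 81 + 98 − 4·(-45) + 5·(-1097) = -5126
Policy A (P + 6):
  Q = 160
  H = 98
  P = 53 − 98 (+6 from intervention) = -39
  W = 51 − 6·160 − 98 + 2·(-39) = -1085
  M = 81 + 98 − 4·(-39) + 5·(-1085) = -5090
Change in M: -5090 − (-5126) = 36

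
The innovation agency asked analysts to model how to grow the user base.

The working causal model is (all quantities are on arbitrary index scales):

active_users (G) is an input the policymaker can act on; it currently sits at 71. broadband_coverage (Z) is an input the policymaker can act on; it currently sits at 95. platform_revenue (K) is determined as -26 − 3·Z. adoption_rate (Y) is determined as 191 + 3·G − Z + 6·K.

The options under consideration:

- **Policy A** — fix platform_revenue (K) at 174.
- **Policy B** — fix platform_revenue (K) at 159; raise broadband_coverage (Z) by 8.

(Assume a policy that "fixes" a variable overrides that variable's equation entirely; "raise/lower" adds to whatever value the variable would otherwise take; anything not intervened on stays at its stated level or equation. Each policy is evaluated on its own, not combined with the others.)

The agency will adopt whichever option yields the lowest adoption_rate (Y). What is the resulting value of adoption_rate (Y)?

Policy A (K := 174):
  G = 71
  Z = 95
  K = 174
  Y = 191 + 3·71 − 95 + 6·174 = 1353
Policy B (K := 159, Z + 8):
  G = 71
  Z = 95 + 8 = 103
  K = 159
  Y = 191 + 3·71 − 103 + 6·159 = 1255
Comparing — Policy A: Y=1353, Policy B: Y=1255. Lowest is 1255 (Policy B).

1255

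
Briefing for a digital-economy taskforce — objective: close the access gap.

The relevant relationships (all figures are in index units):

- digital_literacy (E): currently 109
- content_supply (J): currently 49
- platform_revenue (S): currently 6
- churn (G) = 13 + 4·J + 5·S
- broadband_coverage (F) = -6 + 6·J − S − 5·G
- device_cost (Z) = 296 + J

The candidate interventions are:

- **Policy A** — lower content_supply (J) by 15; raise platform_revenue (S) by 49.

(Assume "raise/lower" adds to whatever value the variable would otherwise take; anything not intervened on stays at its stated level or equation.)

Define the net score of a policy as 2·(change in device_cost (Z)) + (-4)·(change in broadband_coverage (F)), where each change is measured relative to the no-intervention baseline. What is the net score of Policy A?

4226

Baseline:
  J = 49
  S = 6
  G = 13 + 4·49 + 5·6 = 239
  F = -6 + 6·49 − 6 − 5·239 = -913
  Z = 296 + 49 = 345
Policy A (J − 15, S + 49):
  J = 49 − 15 = 34
  S = 6 + 49 = 55
  G = 13 + 4·34 + 5·55 = 424
  F = -6 + 6·34 − 55 − 5·424 = -1977
  Z = 296 + 34 = 330
ΔZ = 330 − 345 = -15; ΔF = -1977 − (-913) = -1064
Score = 2·(-15) + (-4)·(-1064) = 4226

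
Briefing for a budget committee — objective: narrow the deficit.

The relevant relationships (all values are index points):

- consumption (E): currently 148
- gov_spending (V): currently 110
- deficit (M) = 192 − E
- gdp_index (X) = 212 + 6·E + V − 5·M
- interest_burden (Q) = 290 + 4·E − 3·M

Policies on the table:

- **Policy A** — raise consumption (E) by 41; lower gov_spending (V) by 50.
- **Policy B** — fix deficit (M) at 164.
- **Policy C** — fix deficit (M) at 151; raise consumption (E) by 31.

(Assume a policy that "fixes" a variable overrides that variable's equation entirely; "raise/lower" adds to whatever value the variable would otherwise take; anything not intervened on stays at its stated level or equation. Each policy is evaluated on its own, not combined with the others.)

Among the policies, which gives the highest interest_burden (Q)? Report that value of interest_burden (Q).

1037

Policy A (E + 41, V − 50):
  E = 148 + 41 = 189
  M = 192 − 189 = 3
  Q = 290 + 4·189 − 3·3 = 1037
Policy B (M := 164):
  E = 148
  M = 164
  Q = 290 + 4·148 − 3·164 = 390
Policy C (M := 151, E + 31):
  E = 148 + 31 = 179
  M = 151
  Q = 290 + 4·179 − 3·151 = 553
Comparing — Policy A: Q=1037, Policy B: Q=390, Policy C: Q=553. Highest is 1037 (Policy A).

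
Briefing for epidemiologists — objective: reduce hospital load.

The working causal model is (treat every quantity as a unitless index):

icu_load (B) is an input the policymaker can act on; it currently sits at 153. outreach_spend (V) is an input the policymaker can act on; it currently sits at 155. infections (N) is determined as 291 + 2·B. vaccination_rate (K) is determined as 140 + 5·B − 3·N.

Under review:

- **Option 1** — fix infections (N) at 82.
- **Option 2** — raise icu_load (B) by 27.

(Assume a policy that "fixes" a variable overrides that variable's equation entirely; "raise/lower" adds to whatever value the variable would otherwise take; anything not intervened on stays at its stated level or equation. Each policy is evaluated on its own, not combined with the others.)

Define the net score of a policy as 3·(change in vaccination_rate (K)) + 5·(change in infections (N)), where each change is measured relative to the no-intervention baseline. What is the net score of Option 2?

Baseline:
  B = 153
  N = 291 + 2·153 = 597
  K = 140 + 5·153 − 3·597 = -886
Option 2 (B + 27):
  B = 153 + 27 = 180
  N = 291 + 2·180 = 651
  K = 140 + 5·180 − 3·651 = -913
ΔK = -913 − (-886) = -27; ΔN = 651 − 597 = 54
Score = 3·(-27) + 5·54 = 189

189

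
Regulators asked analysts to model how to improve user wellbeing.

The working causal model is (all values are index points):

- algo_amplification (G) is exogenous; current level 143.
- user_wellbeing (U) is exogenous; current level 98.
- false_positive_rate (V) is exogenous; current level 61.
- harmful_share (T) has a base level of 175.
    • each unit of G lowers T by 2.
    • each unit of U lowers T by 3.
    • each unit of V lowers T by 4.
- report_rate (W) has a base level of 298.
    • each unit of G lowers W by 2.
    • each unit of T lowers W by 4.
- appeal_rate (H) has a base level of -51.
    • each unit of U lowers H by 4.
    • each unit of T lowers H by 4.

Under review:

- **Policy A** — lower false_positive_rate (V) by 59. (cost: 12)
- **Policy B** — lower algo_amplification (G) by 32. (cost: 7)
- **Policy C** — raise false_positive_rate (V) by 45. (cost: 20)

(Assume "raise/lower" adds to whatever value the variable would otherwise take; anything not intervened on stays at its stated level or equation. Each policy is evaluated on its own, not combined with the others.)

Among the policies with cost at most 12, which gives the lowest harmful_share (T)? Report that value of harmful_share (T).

-585

Policy A (V − 59):
  G = 143
  U = 98
  V = 61 − 59 = 2
  T = 175 − 2·143 − 3·98 − 4·2 = -413
Policy B (G − 32):
  G = 143 − 32 = 111
  U = 98
  V = 61
  T = 175 − 2·111 − 3·98 − 4·61 = -585
Comparing — Policy A: T=-413, Policy B: T=-585. Lowest is -585 (Policy B).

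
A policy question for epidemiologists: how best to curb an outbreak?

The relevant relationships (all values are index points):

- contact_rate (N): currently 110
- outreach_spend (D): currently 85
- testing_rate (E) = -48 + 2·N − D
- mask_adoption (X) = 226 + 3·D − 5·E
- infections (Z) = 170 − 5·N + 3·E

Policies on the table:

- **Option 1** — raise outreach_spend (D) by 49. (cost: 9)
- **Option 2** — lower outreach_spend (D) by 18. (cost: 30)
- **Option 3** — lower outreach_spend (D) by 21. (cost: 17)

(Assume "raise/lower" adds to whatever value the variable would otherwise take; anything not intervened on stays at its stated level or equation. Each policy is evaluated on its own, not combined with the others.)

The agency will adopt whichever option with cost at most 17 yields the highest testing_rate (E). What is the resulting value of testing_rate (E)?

108

Option 1 (D + 49):
  N = 110
  D = 85 + 49 = 134
  E = -48 + 2·110 − 134 = 38
Option 3 (D − 21):
  N = 110
  D = 85 − 21 = 64
  E = -48 + 2·110 − 64 = 108
Comparing — Option 1: E=38, Option 3: E=108. Highest is 108 (Option 3).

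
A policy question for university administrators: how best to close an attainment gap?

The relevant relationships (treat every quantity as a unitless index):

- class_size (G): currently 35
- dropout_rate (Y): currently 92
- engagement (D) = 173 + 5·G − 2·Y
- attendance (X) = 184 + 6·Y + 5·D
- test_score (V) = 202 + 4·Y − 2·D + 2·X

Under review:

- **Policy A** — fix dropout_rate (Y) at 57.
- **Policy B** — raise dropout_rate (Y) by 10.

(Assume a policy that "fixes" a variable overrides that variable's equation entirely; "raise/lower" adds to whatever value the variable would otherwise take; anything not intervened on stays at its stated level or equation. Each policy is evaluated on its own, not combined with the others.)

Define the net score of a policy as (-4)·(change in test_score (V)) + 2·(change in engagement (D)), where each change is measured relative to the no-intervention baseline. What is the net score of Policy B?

-40

Baseline:
  G = 35
  Y = 92
  D = 173 + 5·35 − 2·92 = 164
  X = 184 + 6·92 + 5·164 = 1556
  V = 202 + 4·92 − 2·164 + 2·1556 = 3354
Policy B (Y + 10):
  G = 35
  Y = 92 + 10 = 102
  D = 173 + 5·35 − 2·102 = 144
  X = 184 + 6·102 + 5·144 = 1516
  V = 202 + 4·102 − 2·144 + 2·1516 = 3354
ΔV = 3354 − 3354 = 0; ΔD = 144 − 164 = -20
Score = (-4)·0 + 2·(-20) = -40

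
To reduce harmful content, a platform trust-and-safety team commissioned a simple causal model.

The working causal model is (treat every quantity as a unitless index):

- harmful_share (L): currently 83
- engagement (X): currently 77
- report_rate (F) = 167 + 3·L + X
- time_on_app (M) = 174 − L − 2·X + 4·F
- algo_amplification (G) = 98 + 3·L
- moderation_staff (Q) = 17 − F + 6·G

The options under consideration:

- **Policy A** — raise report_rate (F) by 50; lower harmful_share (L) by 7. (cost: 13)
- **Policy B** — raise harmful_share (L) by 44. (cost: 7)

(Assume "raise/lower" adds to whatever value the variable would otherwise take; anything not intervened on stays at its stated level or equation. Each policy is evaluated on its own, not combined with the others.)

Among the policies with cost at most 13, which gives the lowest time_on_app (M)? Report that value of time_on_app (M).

2032

Policy A (F + 50, L − 7):
  L = 83 − 7 = 76
  X = 77
  F = 167 + 3·76 + 77 (+50 from intervention) = 522
  M = 174 − 76 − 2·77 + 4·522 = 2032
Policy B (L + 44):
  L = 83 + 44 = 127
  X = 77
  F = 167 + 3·127 + 77 = 625
  M = 174 − 127 − 2·77 + 4·625 = 2393
Comparing — Policy A: M=2032, Policy B: M=2393. Lowest is 2032 (Policy A).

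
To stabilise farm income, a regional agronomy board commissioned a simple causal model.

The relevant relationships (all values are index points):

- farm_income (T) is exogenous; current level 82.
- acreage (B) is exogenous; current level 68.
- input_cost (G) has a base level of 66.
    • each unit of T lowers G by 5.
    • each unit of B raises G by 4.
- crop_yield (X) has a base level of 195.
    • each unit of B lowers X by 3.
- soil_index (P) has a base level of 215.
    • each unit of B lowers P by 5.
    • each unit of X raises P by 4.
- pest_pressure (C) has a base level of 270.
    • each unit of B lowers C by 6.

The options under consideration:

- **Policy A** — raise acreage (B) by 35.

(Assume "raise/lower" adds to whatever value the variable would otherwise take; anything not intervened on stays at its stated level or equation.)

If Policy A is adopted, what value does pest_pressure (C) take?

-348

Policy A (B + 35):
  B = 68 + 35 = 103
  C = 270 − 6·103 = -348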